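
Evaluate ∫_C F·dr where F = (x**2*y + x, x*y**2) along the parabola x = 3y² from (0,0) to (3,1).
897/70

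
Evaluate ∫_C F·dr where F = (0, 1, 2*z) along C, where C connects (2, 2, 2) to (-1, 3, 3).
6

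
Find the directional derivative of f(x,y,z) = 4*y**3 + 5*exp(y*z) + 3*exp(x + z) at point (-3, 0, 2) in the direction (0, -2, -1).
sqrt(5)*(-20*E - 3)*exp(-1)/5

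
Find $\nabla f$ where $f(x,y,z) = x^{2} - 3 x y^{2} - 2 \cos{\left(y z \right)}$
(2*x - 3*y**2, -6*x*y + 2*z*sin(y*z), 2*y*sin(y*z))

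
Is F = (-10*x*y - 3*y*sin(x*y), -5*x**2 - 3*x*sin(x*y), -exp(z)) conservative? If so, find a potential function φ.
Yes, F is conservative. φ = -5*x**2*y - exp(z) + 3*cos(x*y)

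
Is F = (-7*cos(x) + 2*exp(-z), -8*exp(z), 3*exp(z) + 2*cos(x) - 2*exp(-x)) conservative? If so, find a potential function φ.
No, ∇×F = (8*exp(z), 2*sin(x) - 2*exp(-z) - 2*exp(-x), 0) ≠ 0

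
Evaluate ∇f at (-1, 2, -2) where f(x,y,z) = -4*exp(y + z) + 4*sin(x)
(4*cos(1), -4, -4)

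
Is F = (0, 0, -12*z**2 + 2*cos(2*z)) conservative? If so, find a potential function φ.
Yes, F is conservative. φ = -4*z**3 + sin(2*z)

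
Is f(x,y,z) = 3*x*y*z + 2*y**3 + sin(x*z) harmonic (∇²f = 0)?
No, ∇²f = -x**2*sin(x*z) + 12*y - z**2*sin(x*z)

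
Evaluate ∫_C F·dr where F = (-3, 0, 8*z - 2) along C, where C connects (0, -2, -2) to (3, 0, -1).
-23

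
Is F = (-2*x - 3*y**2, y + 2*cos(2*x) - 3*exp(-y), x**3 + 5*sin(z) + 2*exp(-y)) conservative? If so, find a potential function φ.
No, ∇×F = (-2*exp(-y), -3*x**2, 6*y - 4*sin(2*x)) ≠ 0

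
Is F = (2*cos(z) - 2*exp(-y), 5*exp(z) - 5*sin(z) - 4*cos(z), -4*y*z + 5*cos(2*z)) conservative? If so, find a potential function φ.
No, ∇×F = (-4*z - 5*exp(z) - 4*sin(z) + 5*cos(z), -2*sin(z), -2*exp(-y)) ≠ 0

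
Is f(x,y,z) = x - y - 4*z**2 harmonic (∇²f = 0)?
No, ∇²f = -8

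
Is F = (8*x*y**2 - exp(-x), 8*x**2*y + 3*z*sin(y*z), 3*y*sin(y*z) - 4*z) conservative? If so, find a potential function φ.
Yes, F is conservative. φ = 4*x**2*y**2 - 2*z**2 - 3*cos(y*z) + exp(-x)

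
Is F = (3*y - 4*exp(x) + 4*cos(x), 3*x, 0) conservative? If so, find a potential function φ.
Yes, F is conservative. φ = 3*x*y - 4*exp(x) + 4*sin(x)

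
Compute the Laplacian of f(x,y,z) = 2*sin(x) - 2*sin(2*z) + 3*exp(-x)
-2*sin(x) + 8*sin(2*z) + 3*exp(-x)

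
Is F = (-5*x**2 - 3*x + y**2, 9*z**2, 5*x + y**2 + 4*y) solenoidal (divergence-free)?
No, ∇·F = -10*x - 3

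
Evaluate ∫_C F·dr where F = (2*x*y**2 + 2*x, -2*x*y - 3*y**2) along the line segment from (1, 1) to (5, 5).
388/3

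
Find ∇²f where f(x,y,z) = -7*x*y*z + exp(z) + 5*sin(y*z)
-5*y**2*sin(y*z) - 5*z**2*sin(y*z) + exp(z)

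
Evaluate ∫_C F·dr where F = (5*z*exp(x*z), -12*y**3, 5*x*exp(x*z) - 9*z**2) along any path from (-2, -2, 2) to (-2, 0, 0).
77 - 5*exp(-4)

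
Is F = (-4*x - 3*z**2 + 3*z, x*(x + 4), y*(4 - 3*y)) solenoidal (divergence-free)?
No, ∇·F = -4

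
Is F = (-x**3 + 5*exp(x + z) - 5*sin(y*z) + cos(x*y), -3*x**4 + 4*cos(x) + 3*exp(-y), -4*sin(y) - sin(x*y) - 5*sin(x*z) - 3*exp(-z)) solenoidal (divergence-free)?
No, ∇·F = -3*x**2 - 5*x*cos(x*z) - y*sin(x*y) + 5*exp(x + z) + 3*exp(-z) - 3*exp(-y)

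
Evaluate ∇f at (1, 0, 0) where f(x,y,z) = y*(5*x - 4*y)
(0, 5, 0)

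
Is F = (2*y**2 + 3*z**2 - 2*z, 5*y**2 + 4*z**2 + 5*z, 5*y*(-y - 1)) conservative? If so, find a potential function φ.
No, ∇×F = (-10*y - 8*z - 10, 6*z - 2, -4*y) ≠ 0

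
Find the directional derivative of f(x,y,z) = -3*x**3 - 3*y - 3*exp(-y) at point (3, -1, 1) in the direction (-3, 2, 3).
3*sqrt(22)*(2*E + 79)/22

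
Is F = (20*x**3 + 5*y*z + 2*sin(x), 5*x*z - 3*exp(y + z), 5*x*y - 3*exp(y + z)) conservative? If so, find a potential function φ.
Yes, F is conservative. φ = 5*x**4 + 5*x*y*z - 3*exp(y + z) - 2*cos(x)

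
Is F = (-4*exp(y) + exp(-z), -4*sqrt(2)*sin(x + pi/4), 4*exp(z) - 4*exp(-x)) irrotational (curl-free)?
No, ∇×F = (0, -exp(-z) - 4*exp(-x), 4*exp(y) - 4*sqrt(2)*cos(x + pi/4))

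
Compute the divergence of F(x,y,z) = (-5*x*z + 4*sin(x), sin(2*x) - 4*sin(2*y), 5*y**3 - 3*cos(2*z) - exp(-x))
-5*z + 6*sin(2*z) + 4*cos(x) - 8*cos(2*y)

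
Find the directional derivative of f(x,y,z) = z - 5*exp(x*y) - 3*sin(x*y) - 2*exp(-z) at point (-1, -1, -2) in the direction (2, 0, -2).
sqrt(2)*(-2*exp(2) - 1 + 3*cos(1) + 5*E)/2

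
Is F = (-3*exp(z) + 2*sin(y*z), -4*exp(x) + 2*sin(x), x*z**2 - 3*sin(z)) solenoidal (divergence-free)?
No, ∇·F = 2*x*z - 3*cos(z)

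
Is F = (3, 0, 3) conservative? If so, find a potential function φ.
Yes, F is conservative. φ = 3*x + 3*z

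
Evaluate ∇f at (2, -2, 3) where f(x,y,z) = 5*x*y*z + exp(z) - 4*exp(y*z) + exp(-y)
(-30, -exp(2) - 12*exp(-6) + 30, -20 + 8*exp(-6) + exp(3))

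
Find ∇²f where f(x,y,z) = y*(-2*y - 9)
-4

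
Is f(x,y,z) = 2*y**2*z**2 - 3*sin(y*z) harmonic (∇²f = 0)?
No, ∇²f = (y**2 + z**2)*(3*sin(y*z) + 4)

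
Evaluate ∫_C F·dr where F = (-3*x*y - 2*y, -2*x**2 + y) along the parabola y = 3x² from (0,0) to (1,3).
-11/4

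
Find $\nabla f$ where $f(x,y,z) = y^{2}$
(0, 2*y, 0)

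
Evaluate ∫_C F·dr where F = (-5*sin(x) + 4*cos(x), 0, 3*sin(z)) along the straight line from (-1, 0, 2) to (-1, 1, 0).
-3 + 3*cos(2)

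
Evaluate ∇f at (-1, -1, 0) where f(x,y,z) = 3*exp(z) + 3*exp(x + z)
(3*exp(-1), 0, 3*exp(-1) + 3)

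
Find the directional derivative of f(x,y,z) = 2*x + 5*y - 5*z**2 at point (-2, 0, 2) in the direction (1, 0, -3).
31*sqrt(10)/5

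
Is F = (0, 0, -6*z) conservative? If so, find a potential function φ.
Yes, F is conservative. φ = -3*z**2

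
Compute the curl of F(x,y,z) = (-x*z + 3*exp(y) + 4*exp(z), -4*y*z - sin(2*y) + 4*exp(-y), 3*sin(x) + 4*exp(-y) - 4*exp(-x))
(4*y - 4*exp(-y), -x + 4*exp(z) - 3*cos(x) - 4*exp(-x), -3*exp(y))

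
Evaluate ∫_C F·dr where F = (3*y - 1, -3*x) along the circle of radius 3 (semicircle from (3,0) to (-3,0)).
6 - 27*pi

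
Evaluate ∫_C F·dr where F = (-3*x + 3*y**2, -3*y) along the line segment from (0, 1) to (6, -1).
-48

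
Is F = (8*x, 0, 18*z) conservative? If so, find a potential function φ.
Yes, F is conservative. φ = 4*x**2 + 9*z**2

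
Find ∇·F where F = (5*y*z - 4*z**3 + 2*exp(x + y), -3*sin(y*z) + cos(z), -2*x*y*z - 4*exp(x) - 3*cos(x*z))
-2*x*y + 3*x*sin(x*z) - 3*z*cos(y*z) + 2*exp(x + y)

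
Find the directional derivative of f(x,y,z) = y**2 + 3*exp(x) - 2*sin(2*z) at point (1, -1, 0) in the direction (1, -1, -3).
sqrt(11)*(3*E + 14)/11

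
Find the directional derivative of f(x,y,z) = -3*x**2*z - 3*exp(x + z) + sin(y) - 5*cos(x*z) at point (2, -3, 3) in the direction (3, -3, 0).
sqrt(2)*(-3*exp(5) - 36 + 15*sin(6) - cos(3))/2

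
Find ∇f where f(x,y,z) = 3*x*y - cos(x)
(3*y + sin(x), 3*x, 0)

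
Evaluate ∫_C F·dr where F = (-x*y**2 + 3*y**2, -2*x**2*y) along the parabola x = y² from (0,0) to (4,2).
-56/3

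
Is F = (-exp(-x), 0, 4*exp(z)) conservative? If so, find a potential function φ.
Yes, F is conservative. φ = 4*exp(z) + exp(-x)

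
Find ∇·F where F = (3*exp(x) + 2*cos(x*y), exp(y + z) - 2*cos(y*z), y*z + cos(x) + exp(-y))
-2*y*sin(x*y) + y + 2*z*sin(y*z) + 3*exp(x) + exp(y + z)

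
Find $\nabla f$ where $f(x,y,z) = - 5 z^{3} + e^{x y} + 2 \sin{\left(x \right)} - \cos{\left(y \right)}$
(y*exp(x*y) + 2*cos(x), x*exp(x*y) + sin(y), -15*z**2)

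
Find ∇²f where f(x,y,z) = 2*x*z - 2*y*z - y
0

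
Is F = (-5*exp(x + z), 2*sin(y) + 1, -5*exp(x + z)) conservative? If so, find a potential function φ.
Yes, F is conservative. φ = y - 5*exp(x + z) - 2*cos(y)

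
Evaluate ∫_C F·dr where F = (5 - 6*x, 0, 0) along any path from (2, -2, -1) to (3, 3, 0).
-10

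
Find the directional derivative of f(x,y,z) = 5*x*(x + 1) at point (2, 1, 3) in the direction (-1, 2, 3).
-25*sqrt(14)/14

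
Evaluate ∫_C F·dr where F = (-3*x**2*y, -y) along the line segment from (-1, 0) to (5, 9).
-1863/2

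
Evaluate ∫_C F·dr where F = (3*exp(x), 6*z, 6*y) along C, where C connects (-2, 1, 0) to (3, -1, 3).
-18 - 3*exp(-2) + 3*exp(3)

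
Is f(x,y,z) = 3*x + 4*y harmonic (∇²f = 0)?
Yes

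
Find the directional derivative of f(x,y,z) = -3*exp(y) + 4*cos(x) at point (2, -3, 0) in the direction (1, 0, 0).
-4*sin(2)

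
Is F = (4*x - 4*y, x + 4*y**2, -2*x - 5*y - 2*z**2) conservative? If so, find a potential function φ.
No, ∇×F = (-5, 2, 5) ≠ 0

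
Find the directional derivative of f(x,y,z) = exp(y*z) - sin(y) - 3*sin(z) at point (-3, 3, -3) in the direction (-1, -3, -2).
3*sqrt(14)*(3*exp(9)*cos(3) + 1)*exp(-9)/14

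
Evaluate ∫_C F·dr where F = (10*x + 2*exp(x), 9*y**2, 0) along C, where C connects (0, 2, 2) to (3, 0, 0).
19 + 2*exp(3)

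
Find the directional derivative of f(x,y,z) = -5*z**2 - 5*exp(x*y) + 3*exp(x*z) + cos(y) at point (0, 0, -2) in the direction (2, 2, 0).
-3*sqrt(2)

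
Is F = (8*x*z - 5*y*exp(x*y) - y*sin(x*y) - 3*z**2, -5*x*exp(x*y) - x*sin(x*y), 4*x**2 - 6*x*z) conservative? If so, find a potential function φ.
Yes, F is conservative. φ = 4*x**2*z - 3*x*z**2 - 5*exp(x*y) + cos(x*y)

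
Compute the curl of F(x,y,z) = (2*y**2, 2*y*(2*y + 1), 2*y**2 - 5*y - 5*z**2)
(4*y - 5, 0, -4*y)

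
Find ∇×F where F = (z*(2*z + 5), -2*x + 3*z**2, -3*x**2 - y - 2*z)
(-6*z - 1, 6*x + 4*z + 5, -2)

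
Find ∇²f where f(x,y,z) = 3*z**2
6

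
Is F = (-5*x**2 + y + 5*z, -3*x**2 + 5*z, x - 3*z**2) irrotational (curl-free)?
No, ∇×F = (-5, 4, -6*x - 1)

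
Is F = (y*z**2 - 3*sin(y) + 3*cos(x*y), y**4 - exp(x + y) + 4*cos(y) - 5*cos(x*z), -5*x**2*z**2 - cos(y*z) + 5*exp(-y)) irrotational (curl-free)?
No, ∇×F = (-5*x*sin(x*z) + z*sin(y*z) - 5*exp(-y), 2*z*(5*x*z + y), 3*x*sin(x*y) - z**2 + 5*z*sin(x*z) - exp(x + y) + 3*cos(y))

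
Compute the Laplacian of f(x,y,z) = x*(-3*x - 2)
-6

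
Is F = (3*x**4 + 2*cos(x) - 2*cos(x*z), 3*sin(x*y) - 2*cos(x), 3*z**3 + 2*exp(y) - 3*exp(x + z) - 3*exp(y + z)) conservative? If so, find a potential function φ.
No, ∇×F = ((2 - 3*exp(z))*exp(y), 2*x*sin(x*z) + 3*exp(x + z), 3*y*cos(x*y) + 2*sin(x)) ≠ 0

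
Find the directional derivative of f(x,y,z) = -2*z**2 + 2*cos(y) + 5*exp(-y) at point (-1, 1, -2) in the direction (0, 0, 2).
8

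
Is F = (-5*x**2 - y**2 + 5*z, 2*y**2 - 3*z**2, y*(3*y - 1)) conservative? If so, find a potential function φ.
No, ∇×F = (6*y + 6*z - 1, 5, 2*y) ≠ 0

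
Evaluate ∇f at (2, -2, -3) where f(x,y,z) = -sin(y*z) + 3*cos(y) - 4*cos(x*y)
(8*sin(4), 3*sin(2) + 3*cos(6) - 8*sin(4), 2*cos(6))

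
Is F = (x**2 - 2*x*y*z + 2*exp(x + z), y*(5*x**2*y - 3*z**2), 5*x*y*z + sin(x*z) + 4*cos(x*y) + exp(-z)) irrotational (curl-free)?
No, ∇×F = (5*x*z - 4*x*sin(x*y) + 6*y*z, -2*x*y - 5*y*z + 4*y*sin(x*y) - z*cos(x*z) + 2*exp(x + z), 2*x*(5*y**2 + z))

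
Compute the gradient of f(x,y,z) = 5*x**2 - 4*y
(10*x, -4, 0)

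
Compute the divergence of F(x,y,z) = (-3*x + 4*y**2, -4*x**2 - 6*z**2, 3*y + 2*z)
-1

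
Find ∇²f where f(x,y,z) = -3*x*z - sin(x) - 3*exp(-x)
sin(x) - 3*exp(-x)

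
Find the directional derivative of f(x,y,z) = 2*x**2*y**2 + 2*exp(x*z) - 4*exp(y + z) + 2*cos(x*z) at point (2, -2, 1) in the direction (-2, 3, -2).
4*sqrt(17)*(-40*E - 3*exp(3) - 1 + 3*E*sin(2))*exp(-1)/17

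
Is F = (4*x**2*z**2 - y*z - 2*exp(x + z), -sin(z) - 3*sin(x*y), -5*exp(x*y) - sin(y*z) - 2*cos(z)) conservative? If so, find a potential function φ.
No, ∇×F = (-5*x*exp(x*y) - z*cos(y*z) + cos(z), 8*x**2*z + 5*y*exp(x*y) - y - 2*exp(x + z), -3*y*cos(x*y) + z) ≠ 0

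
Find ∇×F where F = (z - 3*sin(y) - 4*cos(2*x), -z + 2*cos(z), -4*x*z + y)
(2*sin(z) + 2, 4*z + 1, 3*cos(y))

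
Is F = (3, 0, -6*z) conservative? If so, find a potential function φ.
Yes, F is conservative. φ = 3*x - 3*z**2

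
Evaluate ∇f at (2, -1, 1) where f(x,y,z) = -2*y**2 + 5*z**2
(0, 4, 10)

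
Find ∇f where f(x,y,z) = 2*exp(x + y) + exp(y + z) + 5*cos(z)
(2*exp(x + y), 2*exp(x + y) + exp(y + z), exp(y + z) - 5*sin(z))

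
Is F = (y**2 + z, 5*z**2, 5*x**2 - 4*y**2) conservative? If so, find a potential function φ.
No, ∇×F = (-8*y - 10*z, 1 - 10*x, -2*y) ≠ 0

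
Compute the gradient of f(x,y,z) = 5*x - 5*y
(5, -5, 0)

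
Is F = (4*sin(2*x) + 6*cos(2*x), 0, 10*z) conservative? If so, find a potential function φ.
Yes, F is conservative. φ = 5*z**2 + 3*sin(2*x) - 2*cos(2*x)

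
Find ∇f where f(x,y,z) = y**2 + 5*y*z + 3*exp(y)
(0, 2*y + 5*z + 3*exp(y), 5*y)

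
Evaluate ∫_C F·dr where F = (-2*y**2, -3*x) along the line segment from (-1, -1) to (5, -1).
-12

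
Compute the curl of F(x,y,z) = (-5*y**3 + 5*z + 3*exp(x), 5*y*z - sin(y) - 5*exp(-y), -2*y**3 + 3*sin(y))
(-6*y**2 - 5*y + 3*cos(y), 5, 15*y**2)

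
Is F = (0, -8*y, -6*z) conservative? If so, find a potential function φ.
Yes, F is conservative. φ = -4*y**2 - 3*z**2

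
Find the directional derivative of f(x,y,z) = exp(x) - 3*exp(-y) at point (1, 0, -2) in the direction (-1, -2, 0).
sqrt(5)*(-6 - E)/5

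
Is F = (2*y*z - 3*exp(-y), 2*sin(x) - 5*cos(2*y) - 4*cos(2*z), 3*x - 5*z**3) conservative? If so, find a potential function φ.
No, ∇×F = (-8*sin(2*z), 2*y - 3, -2*z + 2*cos(x) - 3*exp(-y)) ≠ 0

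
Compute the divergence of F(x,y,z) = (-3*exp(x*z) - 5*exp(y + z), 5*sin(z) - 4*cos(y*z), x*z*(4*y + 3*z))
4*x*y + 6*x*z - 3*z*exp(x*z) + 4*z*sin(y*z)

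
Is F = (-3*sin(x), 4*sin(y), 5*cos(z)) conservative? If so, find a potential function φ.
Yes, F is conservative. φ = 5*sin(z) + 3*cos(x) - 4*cos(y)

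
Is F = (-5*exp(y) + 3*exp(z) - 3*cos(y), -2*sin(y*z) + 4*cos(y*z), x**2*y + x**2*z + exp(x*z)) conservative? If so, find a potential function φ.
No, ∇×F = (x**2 + 4*y*sin(y*z) + 2*y*cos(y*z), -2*x*y - 2*x*z - z*exp(x*z) + 3*exp(z), 5*exp(y) - 3*sin(y)) ≠ 0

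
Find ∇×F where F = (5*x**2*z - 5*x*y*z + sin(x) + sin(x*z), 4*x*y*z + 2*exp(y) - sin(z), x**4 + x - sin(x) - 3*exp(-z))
(-4*x*y + cos(z), -4*x**3 + 5*x**2 - 5*x*y + x*cos(x*z) + cos(x) - 1, z*(5*x + 4*y))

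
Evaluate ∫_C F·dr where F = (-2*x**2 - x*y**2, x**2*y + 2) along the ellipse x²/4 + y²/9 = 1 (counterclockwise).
0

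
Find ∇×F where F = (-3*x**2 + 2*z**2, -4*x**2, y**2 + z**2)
(2*y, 4*z, -8*x)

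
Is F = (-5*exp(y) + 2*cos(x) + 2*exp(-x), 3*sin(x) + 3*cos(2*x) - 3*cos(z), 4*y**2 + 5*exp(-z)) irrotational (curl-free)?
No, ∇×F = (8*y - 3*sin(z), 0, 5*exp(y) - 6*sin(2*x) + 3*cos(x))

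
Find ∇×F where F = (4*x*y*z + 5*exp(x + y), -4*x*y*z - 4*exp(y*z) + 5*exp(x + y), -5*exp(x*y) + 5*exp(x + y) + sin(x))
(4*x*y - 5*x*exp(x*y) + 4*y*exp(y*z) + 5*exp(x + y), 4*x*y + 5*y*exp(x*y) - 5*exp(x + y) - cos(x), 4*z*(-x - y))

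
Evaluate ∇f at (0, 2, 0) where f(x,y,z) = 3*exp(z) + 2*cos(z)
(0, 0, 3)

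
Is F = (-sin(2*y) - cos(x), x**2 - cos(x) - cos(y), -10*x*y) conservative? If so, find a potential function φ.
No, ∇×F = (-10*x, 10*y, 2*x + sin(x) + 2*cos(2*y)) ≠ 0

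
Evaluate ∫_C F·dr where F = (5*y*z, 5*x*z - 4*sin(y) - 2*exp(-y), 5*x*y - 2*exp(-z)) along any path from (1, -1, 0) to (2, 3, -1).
-32 + 4*cos(3) - 4*cos(1) + 2*exp(-3)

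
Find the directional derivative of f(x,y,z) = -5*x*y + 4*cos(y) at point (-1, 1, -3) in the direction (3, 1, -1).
-2*sqrt(11)*(2*sin(1) + 5)/11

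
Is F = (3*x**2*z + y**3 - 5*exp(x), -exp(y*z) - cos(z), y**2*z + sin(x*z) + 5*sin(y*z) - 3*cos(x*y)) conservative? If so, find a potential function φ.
No, ∇×F = (3*x*sin(x*y) + 2*y*z + y*exp(y*z) + 5*z*cos(y*z) - sin(z), 3*x**2 - 3*y*sin(x*y) - z*cos(x*z), -3*y**2) ≠ 0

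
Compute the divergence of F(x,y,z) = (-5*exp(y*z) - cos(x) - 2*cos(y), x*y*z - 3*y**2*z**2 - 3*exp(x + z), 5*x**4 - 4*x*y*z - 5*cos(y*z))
-4*x*y + x*z - 6*y*z**2 + 5*y*sin(y*z) + sin(x)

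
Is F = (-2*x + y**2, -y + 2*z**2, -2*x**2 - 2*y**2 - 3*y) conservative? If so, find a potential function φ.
No, ∇×F = (-4*y - 4*z - 3, 4*x, -2*y) ≠ 0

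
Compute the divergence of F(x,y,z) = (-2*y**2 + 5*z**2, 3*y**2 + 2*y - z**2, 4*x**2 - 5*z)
6*y - 3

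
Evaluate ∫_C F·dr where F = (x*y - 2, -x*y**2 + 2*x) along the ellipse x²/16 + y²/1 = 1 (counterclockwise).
7*pi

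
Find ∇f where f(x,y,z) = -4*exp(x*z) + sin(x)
(-4*z*exp(x*z) + cos(x), 0, -4*x*exp(x*z))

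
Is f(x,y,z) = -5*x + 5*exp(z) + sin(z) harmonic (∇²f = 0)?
No, ∇²f = 5*exp(z) - sin(z)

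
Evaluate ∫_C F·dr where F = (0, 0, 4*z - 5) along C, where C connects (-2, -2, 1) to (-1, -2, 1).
0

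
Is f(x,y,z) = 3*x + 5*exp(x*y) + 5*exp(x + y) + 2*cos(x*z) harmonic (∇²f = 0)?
No, ∇²f = 5*x**2*exp(x*y) - 2*x**2*cos(x*z) + 5*y**2*exp(x*y) - 2*z**2*cos(x*z) + 10*exp(x + y)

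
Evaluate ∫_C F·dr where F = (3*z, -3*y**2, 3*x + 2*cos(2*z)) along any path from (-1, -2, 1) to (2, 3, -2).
-44 - sin(2) - sin(4)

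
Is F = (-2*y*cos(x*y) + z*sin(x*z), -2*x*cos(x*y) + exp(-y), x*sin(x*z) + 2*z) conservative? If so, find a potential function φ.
Yes, F is conservative. φ = z**2 - 2*sin(x*y) - cos(x*z) - exp(-y)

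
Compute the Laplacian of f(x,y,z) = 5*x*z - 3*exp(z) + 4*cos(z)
-3*exp(z) - 4*cos(z)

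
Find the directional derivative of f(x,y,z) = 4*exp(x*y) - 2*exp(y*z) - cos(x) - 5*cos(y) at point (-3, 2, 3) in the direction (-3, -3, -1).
sqrt(19)*(-15*exp(6)*sin(2) + 12 + 3*exp(6)*sin(3) + 22*exp(12))*exp(-6)/19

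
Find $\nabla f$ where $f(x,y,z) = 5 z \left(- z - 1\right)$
(0, 0, -10*z - 5)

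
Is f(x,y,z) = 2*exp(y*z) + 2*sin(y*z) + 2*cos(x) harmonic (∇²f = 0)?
No, ∇²f = 2*y**2*(exp(y*z) - sin(y*z)) + 2*z**2*(exp(y*z) - sin(y*z)) - 2*cos(x)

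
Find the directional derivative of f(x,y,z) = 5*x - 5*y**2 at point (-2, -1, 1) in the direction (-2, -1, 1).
-10*sqrt(6)/3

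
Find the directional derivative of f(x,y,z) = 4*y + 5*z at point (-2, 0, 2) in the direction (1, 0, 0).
0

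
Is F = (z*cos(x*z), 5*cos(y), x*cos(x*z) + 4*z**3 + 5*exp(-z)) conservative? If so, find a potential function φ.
Yes, F is conservative. φ = z**4 + 5*sin(y) + sin(x*z) - 5*exp(-z)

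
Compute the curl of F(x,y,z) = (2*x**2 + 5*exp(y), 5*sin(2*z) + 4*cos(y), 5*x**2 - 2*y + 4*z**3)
(-10*cos(2*z) - 2, -10*x, -5*exp(y))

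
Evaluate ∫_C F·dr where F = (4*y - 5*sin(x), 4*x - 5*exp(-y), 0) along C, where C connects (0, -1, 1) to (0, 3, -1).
5*(1 - exp(4))*exp(-3)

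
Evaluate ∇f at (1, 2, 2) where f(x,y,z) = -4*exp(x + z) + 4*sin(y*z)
(-4*exp(3), 8*cos(4), -4*exp(3) + 8*cos(4))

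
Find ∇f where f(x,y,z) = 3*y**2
(0, 6*y, 0)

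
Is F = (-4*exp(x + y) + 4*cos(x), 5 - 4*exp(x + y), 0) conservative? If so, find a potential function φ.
Yes, F is conservative. φ = 5*y - 4*exp(x + y) + 4*sin(x)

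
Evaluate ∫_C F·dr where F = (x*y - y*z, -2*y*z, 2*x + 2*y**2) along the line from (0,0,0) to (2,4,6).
4/3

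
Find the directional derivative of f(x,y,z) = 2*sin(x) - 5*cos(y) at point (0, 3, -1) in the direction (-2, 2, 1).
-4/3 + 10*sin(3)/3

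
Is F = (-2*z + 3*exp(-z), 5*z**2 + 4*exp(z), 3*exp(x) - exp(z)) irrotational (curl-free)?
No, ∇×F = (-10*z - 4*exp(z), -3*exp(x) - 2 - 3*exp(-z), 0)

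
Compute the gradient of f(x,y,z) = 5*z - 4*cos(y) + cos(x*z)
(-z*sin(x*z), 4*sin(y), -x*sin(x*z) + 5)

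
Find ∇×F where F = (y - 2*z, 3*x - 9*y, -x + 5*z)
(0, -1, 2)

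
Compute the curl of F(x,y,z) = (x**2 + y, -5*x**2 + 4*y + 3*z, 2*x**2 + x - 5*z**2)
(-3, -4*x - 1, -10*x - 1)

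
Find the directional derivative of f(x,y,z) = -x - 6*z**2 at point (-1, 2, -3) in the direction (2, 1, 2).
70/3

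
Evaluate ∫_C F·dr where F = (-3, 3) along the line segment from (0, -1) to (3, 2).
0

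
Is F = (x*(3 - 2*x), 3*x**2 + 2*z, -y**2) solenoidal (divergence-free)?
No, ∇·F = 3 - 4*x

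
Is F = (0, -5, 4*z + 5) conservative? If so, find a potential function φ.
Yes, F is conservative. φ = -5*y + 2*z**2 + 5*z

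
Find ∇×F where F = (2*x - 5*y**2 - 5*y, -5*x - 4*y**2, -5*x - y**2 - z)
(-2*y, 5, 10*y)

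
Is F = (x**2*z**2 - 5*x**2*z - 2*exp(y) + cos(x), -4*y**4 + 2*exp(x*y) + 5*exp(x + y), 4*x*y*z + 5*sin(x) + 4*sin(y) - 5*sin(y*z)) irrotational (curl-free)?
No, ∇×F = (4*x*z - 5*z*cos(y*z) + 4*cos(y), 2*x**2*z - 5*x**2 - 4*y*z - 5*cos(x), 2*y*exp(x*y) + 2*exp(y) + 5*exp(x + y))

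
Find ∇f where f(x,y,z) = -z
(0, 0, -1)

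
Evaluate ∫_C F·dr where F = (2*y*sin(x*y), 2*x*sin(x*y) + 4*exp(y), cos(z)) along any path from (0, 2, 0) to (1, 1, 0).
-4*exp(2) - 2*cos(1) + 2 + 4*E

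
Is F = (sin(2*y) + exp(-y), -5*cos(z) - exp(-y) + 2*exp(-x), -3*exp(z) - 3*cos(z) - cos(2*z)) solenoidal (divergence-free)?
No, ∇·F = -3*exp(z) + 3*sin(z) + 2*sin(2*z) + exp(-y)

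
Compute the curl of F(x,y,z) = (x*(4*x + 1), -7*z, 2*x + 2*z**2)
(7, -2, 0)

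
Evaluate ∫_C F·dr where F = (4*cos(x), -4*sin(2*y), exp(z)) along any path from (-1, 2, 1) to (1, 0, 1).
-2*cos(4) + 2 + 8*sin(1)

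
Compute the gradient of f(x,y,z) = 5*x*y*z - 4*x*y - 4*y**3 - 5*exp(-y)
(y*(5*z - 4), 5*x*z - 4*x - 12*y**2 + 5*exp(-y), 5*x*y)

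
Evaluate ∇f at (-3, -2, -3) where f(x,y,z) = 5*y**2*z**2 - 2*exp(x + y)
(-2*exp(-5), -180 - 2*exp(-5), -120)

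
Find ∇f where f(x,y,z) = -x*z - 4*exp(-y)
(-z, 4*exp(-y), -x)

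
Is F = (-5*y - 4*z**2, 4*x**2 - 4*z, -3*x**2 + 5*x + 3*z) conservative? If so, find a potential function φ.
No, ∇×F = (4, 6*x - 8*z - 5, 8*x + 5) ≠ 0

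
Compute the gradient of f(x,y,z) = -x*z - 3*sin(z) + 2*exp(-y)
(-z, -2*exp(-y), -x - 3*cos(z))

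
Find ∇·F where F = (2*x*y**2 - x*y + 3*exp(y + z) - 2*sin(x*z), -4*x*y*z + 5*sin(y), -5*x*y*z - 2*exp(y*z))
-5*x*y - 4*x*z + 2*y**2 - 2*y*exp(y*z) - y - 2*z*cos(x*z) + 5*cos(y)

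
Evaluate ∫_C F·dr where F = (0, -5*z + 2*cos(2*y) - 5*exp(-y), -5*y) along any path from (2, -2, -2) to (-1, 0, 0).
-5*exp(2) + sin(4) + 25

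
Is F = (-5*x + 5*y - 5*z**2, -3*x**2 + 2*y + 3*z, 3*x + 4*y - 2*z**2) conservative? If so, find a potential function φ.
No, ∇×F = (1, -10*z - 3, -6*x - 5) ≠ 0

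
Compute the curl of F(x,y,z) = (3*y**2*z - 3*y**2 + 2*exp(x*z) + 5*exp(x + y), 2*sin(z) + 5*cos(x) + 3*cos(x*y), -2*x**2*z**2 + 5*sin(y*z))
(5*z*cos(y*z) - 2*cos(z), 4*x*z**2 + 2*x*exp(x*z) + 3*y**2, -6*y*z - 3*y*sin(x*y) + 6*y - 5*exp(x + y) - 5*sin(x))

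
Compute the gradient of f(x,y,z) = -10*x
(-10, 0, 0)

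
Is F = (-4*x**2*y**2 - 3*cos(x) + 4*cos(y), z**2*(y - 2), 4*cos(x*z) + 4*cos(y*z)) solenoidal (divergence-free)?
No, ∇·F = -8*x*y**2 - 4*x*sin(x*z) - 4*y*sin(y*z) + z**2 + 3*sin(x)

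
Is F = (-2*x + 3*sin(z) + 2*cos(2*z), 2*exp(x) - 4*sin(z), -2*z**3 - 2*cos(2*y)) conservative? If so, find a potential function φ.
No, ∇×F = (4*sin(2*y) + 4*cos(z), (3 - 8*sin(z))*cos(z), 2*exp(x)) ≠ 0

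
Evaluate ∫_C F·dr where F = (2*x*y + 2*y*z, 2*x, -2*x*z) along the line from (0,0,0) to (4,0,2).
-32/3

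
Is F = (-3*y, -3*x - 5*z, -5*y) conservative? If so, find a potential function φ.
Yes, F is conservative. φ = y*(-3*x - 5*z)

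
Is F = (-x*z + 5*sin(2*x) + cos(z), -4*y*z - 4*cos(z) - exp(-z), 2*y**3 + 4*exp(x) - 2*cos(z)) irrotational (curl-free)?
No, ∇×F = (6*y**2 + 4*y - 4*sin(z) - exp(-z), -x - 4*exp(x) - sin(z), 0)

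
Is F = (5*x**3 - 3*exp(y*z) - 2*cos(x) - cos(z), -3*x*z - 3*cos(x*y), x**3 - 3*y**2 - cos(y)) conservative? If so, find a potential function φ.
No, ∇×F = (3*x - 6*y + sin(y), -3*x**2 - 3*y*exp(y*z) + sin(z), 3*y*sin(x*y) + 3*z*exp(y*z) - 3*z) ≠ 0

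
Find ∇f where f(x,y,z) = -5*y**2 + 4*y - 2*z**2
(0, 4 - 10*y, -4*z)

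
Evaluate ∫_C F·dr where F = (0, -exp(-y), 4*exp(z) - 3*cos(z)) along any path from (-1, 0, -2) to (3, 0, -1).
-3*sin(2) - 4*exp(-2) + 4*exp(-1) + 3*sin(1)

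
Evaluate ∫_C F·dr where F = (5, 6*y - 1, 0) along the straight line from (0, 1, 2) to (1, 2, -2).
13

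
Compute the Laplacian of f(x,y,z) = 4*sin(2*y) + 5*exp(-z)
-16*sin(2*y) + 5*exp(-z)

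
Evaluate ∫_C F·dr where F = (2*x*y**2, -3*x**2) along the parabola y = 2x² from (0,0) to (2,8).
112/3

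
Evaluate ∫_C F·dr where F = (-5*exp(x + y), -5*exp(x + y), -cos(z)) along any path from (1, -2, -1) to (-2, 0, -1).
-(5 - 5*E)*exp(-2)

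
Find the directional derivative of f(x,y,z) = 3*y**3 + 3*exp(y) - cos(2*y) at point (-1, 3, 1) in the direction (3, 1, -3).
sqrt(19)*(2*sin(6) + 3*exp(3) + 81)/19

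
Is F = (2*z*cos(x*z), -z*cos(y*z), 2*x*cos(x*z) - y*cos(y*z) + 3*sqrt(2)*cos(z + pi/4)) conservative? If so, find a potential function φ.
Yes, F is conservative. φ = 2*sin(x*z) - sin(y*z) + 3*sqrt(2)*sin(z + pi/4)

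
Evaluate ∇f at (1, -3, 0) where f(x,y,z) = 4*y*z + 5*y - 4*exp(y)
(0, 5 - 4*exp(-3), -12)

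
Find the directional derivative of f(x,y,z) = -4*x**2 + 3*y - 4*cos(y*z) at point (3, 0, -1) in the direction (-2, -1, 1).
15*sqrt(6)/2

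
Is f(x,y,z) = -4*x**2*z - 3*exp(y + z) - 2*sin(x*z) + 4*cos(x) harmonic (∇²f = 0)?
No, ∇²f = 2*x**2*sin(x*z) + 2*z**2*sin(x*z) - 8*z - 6*exp(y + z) - 4*cos(x)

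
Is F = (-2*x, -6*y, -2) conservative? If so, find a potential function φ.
Yes, F is conservative. φ = -x**2 - 3*y**2 - 2*z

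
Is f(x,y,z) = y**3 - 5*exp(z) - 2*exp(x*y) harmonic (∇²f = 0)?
No, ∇²f = -2*x**2*exp(x*y) - 2*y**2*exp(x*y) + 6*y - 5*exp(z)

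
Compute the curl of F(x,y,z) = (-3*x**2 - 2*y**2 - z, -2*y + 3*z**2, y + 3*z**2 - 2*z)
(1 - 6*z, -1, 4*y)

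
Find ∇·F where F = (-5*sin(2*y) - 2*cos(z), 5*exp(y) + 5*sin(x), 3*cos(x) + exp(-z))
5*exp(y) - exp(-z)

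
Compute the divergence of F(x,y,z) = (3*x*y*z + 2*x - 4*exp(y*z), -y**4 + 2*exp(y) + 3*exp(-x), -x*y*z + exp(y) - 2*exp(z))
-x*y - 4*y**3 + 3*y*z + 2*exp(y) - 2*exp(z) + 2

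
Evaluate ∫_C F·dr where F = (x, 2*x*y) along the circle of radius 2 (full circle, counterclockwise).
0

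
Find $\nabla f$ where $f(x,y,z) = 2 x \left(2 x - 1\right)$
(8*x - 2, 0, 0)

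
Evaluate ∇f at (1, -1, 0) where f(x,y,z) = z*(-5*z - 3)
(0, 0, -3)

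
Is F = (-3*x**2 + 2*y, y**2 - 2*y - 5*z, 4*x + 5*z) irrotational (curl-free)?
No, ∇×F = (5, -4, -2)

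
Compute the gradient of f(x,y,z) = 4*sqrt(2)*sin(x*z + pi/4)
(4*sqrt(2)*z*cos(x*z + pi/4), 0, 4*sqrt(2)*x*cos(x*z + pi/4))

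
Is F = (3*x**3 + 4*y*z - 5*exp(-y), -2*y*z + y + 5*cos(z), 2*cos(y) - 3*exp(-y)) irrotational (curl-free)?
No, ∇×F = (2*y - 2*sin(y) + 5*sin(z) + 3*exp(-y), 4*y, -4*z - 5*exp(-y))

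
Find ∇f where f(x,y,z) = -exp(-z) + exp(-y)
(0, -exp(-y), exp(-z))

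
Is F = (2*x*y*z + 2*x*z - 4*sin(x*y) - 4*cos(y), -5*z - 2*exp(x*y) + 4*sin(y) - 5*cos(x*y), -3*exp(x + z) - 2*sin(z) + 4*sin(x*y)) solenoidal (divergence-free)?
No, ∇·F = -2*x*exp(x*y) + 5*x*sin(x*y) + 2*y*z - 4*y*cos(x*y) + 2*z - 3*exp(x + z) + 4*cos(y) - 2*cos(z)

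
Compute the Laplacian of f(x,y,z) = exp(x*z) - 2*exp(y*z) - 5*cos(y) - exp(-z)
x**2*exp(x*z) - 2*y**2*exp(y*z) + z**2*exp(x*z) - 2*z**2*exp(y*z) + 5*cos(y) - exp(-z)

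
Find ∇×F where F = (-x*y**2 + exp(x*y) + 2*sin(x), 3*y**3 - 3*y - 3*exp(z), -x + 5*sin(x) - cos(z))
(3*exp(z), 1 - 5*cos(x), x*(2*y - exp(x*y)))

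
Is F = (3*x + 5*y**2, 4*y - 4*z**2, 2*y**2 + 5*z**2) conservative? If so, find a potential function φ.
No, ∇×F = (4*y + 8*z, 0, -10*y) ≠ 0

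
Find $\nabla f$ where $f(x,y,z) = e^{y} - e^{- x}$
(exp(-x), exp(y), 0)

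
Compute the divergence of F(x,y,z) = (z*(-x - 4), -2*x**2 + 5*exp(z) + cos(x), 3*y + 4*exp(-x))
-z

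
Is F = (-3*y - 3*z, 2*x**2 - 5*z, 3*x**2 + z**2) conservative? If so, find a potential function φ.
No, ∇×F = (5, -6*x - 3, 4*x + 3) ≠ 0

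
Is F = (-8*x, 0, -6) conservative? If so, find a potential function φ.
Yes, F is conservative. φ = -4*x**2 - 6*z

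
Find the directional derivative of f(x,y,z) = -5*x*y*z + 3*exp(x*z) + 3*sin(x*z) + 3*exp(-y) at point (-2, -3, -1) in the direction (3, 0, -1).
-3*sqrt(10)*(cos(2) + 5 + exp(2))/10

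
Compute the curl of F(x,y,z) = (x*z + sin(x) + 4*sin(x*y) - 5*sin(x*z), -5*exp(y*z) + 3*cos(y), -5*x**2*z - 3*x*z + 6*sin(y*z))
(5*y*exp(y*z) + 6*z*cos(y*z), 10*x*z - 5*x*cos(x*z) + x + 3*z, -4*x*cos(x*y))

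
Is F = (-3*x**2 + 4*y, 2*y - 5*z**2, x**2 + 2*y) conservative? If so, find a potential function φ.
No, ∇×F = (10*z + 2, -2*x, -4) ≠ 0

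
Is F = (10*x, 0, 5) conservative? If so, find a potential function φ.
Yes, F is conservative. φ = 5*x**2 + 5*z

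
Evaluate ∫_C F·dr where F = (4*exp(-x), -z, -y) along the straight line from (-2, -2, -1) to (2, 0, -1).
2 + 8*sinh(2)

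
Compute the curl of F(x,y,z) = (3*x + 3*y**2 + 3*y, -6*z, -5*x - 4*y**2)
(6 - 8*y, 5, -6*y - 3)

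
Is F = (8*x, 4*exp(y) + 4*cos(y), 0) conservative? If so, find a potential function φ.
Yes, F is conservative. φ = 4*x**2 + 4*exp(y) + 4*sin(y)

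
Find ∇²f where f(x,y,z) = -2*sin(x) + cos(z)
2*sin(x) - cos(z)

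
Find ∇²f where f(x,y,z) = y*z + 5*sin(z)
-5*sin(z)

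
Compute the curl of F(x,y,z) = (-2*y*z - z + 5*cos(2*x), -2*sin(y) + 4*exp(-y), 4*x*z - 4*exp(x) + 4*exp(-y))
(-4*exp(-y), -2*y - 4*z + 4*exp(x) - 1, 2*z)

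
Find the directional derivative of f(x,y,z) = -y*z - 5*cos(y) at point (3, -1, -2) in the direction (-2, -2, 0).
sqrt(2)*(-2 + 5*sin(1))/2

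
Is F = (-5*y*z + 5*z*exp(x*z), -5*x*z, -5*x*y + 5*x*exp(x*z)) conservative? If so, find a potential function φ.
Yes, F is conservative. φ = -5*x*y*z + 5*exp(x*z)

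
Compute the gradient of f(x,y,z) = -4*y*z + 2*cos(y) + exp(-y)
(0, -4*z - 2*sin(y) - exp(-y), -4*y)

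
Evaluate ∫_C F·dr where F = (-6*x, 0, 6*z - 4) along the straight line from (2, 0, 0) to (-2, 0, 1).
-1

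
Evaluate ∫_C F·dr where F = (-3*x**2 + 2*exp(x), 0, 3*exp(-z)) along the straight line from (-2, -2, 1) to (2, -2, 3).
-16 - 2*exp(-2) - 3*exp(-3) + 3*exp(-1) + 2*exp(2)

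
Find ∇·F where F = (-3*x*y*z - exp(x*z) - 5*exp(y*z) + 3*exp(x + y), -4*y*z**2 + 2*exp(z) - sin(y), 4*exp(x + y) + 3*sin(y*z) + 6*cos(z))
-3*y*z + 3*y*cos(y*z) - 4*z**2 - z*exp(x*z) + 3*exp(x + y) - 6*sin(z) - cos(y)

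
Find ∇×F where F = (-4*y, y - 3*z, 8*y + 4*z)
(11, 0, 4)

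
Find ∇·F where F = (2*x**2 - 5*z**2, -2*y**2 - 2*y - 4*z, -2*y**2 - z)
4*x - 4*y - 3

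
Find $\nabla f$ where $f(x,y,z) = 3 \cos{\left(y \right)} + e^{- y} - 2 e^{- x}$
(2*exp(-x), -3*sin(y) - exp(-y), 0)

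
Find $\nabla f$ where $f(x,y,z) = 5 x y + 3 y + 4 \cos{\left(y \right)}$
(5*y, 5*x - 4*sin(y) + 3, 0)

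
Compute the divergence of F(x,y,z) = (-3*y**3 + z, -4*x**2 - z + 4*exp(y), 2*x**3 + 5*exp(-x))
4*exp(y)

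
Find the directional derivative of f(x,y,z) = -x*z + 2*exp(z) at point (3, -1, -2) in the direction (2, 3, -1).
sqrt(14)*(-2 + 7*exp(2))*exp(-2)/14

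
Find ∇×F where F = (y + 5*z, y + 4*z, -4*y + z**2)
(-8, 5, -1)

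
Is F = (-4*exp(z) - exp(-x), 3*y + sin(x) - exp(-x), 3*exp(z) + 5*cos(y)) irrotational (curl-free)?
No, ∇×F = (-5*sin(y), -4*exp(z), cos(x) + exp(-x))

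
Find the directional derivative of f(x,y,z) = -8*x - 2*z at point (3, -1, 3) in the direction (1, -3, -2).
-2*sqrt(14)/7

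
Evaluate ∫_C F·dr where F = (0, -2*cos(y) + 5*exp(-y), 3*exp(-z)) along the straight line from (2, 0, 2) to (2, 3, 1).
-3*exp(-1) - 2*sin(3) - 5*exp(-3) + 3*exp(-2) + 5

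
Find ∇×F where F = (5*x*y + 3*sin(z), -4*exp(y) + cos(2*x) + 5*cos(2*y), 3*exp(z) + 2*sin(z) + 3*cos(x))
(0, 3*sin(x) + 3*cos(z), -5*x - 2*sin(2*x))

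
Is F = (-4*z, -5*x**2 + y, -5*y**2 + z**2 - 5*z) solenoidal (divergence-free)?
No, ∇·F = 2*z - 4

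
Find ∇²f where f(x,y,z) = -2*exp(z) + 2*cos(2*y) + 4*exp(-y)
-2*exp(z) - 8*cos(2*y) + 4*exp(-y)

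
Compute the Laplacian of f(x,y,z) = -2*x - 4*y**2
-8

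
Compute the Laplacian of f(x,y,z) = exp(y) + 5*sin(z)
exp(y) - 5*sin(z)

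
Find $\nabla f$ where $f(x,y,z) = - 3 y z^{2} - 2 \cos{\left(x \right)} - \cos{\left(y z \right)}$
(2*sin(x), z*(-3*z + sin(y*z)), y*(-6*z + sin(y*z)))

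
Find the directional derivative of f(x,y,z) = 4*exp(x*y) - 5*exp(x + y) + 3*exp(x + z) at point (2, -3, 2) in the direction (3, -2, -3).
sqrt(22)*(-5*exp(5) - 52)*exp(-6)/22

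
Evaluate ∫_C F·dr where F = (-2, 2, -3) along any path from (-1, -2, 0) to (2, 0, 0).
-2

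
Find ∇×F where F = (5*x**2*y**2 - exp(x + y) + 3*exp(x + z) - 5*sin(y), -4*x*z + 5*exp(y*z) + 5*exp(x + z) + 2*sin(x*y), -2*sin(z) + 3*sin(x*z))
(4*x - 5*y*exp(y*z) - 5*exp(x + z), -3*z*cos(x*z) + 3*exp(x + z), -10*x**2*y + 2*y*cos(x*y) - 4*z + exp(x + y) + 5*exp(x + z) + 5*cos(y))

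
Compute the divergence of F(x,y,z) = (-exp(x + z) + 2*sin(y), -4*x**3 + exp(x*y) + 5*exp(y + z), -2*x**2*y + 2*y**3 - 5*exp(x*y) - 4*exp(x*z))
x*exp(x*y) - 4*x*exp(x*z) - exp(x + z) + 5*exp(y + z)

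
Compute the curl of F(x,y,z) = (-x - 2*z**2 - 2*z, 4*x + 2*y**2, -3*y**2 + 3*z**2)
(-6*y, -4*z - 2, 4)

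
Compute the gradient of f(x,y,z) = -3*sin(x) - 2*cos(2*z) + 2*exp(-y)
(-3*cos(x), -2*exp(-y), 4*sin(2*z))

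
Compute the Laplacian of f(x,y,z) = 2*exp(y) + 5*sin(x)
2*exp(y) - 5*sin(x)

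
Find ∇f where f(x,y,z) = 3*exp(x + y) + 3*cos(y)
(3*exp(x + y), 3*exp(x + y) - 3*sin(y), 0)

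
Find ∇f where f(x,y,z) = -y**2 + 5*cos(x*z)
(-5*z*sin(x*z), -2*y, -5*x*sin(x*z))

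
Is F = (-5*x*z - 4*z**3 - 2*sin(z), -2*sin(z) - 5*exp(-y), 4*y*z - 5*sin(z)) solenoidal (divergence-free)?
No, ∇·F = 4*y - 5*z - 5*cos(z) + 5*exp(-y)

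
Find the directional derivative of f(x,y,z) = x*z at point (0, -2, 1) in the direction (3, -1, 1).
3*sqrt(11)/11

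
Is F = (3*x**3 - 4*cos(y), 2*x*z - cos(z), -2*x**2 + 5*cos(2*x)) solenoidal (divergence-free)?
No, ∇·F = 9*x**2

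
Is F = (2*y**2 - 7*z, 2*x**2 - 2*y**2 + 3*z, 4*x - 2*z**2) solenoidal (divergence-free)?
No, ∇·F = -4*y - 4*z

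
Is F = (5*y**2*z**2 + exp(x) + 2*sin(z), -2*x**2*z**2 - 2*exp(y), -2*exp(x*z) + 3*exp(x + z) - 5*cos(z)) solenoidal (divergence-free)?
No, ∇·F = -2*x*exp(x*z) + exp(x) - 2*exp(y) + 3*exp(x + z) + 5*sin(z)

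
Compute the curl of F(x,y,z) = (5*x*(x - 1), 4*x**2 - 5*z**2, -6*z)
(10*z, 0, 8*x)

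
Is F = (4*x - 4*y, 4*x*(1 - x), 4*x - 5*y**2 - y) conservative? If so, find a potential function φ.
No, ∇×F = (-10*y - 1, -4, 8 - 8*x) ≠ 0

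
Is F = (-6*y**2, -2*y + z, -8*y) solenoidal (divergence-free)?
No, ∇·F = -2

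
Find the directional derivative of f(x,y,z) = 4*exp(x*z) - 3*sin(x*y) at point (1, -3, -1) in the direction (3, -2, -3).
3*sqrt(22)*(11*E*cos(3) - 8)*exp(-1)/22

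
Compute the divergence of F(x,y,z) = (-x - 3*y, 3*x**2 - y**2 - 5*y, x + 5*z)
-2*y - 1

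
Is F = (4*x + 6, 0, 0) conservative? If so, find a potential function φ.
Yes, F is conservative. φ = 2*x*(x + 3)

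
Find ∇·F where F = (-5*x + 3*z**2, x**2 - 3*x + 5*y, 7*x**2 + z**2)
2*z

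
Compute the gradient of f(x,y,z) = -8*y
(0, -8, 0)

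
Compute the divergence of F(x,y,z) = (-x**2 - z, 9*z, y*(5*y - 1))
-2*x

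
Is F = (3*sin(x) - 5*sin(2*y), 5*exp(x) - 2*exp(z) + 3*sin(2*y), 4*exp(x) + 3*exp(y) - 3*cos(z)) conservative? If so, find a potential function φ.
No, ∇×F = (3*exp(y) + 2*exp(z), -4*exp(x), 5*exp(x) + 10*cos(2*y)) ≠ 0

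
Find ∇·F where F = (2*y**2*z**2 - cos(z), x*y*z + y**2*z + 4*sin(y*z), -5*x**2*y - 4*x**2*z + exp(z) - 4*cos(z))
-4*x**2 + x*z + 2*y*z + 4*z*cos(y*z) + exp(z) + 4*sin(z)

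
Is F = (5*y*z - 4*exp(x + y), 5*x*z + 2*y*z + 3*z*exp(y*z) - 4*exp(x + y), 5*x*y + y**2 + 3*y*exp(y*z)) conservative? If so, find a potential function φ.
Yes, F is conservative. φ = 5*x*y*z + y**2*z + 3*exp(y*z) - 4*exp(x + y)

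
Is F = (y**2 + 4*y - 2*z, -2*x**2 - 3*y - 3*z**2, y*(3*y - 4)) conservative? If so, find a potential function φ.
No, ∇×F = (6*y + 6*z - 4, -2, -4*x - 2*y - 4) ≠ 0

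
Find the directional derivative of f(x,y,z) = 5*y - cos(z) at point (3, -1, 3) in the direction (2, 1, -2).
5/3 - 2*sin(3)/3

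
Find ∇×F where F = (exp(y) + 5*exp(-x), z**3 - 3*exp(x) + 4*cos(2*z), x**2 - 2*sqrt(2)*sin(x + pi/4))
(-3*z**2 + 8*sin(2*z), -2*x + 2*sqrt(2)*cos(x + pi/4), -3*exp(x) - exp(y))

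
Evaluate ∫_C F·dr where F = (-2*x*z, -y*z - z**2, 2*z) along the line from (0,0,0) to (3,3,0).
0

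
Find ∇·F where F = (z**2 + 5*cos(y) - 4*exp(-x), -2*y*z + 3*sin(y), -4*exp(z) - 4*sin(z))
-2*z - 4*exp(z) + 3*cos(y) - 4*cos(z) + 4*exp(-x)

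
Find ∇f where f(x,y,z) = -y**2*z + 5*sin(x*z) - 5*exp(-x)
(5*z*cos(x*z) + 5*exp(-x), -2*y*z, 5*x*cos(x*z) - y**2)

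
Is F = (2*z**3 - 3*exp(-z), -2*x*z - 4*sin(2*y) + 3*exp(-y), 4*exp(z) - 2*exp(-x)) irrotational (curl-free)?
No, ∇×F = (2*x, 6*z**2 + 3*exp(-z) - 2*exp(-x), -2*z)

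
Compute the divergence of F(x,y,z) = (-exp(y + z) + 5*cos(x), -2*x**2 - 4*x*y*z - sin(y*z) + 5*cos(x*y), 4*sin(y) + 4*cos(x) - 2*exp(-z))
-4*x*z - 5*x*sin(x*y) - z*cos(y*z) - 5*sin(x) + 2*exp(-z)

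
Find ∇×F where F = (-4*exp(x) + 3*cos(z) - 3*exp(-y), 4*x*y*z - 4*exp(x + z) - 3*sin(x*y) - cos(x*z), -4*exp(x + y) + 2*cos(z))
(-4*x*y - x*sin(x*z) - 4*exp(x + y) + 4*exp(x + z), 4*exp(x + y) - 3*sin(z), 4*y*z - 3*y*cos(x*y) + z*sin(x*z) - 4*exp(x + z) - 3*exp(-y))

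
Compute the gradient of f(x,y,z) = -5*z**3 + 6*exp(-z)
(0, 0, -15*z**2 - 6*exp(-z))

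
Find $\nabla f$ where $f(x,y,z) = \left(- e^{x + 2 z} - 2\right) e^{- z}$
(-exp(x + z), 0, (2 - exp(x + 2*z))*exp(-z))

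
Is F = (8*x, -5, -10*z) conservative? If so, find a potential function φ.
Yes, F is conservative. φ = 4*x**2 - 5*y - 5*z**2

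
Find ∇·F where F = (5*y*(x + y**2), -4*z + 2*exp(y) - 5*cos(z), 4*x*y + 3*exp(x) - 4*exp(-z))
5*y + 2*exp(y) + 4*exp(-z)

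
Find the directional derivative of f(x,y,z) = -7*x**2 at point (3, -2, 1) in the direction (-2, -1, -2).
28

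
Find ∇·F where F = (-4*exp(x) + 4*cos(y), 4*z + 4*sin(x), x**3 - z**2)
-2*z - 4*exp(x)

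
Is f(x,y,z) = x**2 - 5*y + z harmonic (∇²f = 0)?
No, ∇²f = 2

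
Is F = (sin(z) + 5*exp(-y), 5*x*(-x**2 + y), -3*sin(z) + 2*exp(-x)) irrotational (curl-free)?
No, ∇×F = (0, cos(z) + 2*exp(-x), -15*x**2 + 5*y + 5*exp(-y))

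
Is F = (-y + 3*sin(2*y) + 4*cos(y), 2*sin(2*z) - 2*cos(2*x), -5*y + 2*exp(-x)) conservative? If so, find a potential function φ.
No, ∇×F = (8*sin(z)**2 - 9, 2*exp(-x), 4*sin(2*x) + 4*sin(y) - 6*cos(2*y) + 1) ≠ 0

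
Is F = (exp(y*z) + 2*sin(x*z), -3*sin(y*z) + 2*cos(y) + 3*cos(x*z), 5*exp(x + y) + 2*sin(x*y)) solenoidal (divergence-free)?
No, ∇·F = 2*z*cos(x*z) - 3*z*cos(y*z) - 2*sin(y)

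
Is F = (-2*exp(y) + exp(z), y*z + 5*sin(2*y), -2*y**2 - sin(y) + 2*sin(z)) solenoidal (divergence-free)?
No, ∇·F = z + 10*cos(2*y) + 2*cos(z)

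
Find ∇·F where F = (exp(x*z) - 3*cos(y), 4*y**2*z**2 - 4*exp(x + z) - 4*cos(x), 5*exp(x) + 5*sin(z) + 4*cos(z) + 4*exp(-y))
8*y*z**2 + z*exp(x*z) - 4*sin(z) + 5*cos(z)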